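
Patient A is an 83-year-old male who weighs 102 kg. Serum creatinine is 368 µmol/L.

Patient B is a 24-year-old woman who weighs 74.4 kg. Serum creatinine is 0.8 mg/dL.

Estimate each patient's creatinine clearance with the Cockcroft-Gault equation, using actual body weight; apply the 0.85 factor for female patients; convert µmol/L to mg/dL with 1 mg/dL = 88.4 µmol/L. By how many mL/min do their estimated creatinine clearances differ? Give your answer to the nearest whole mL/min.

Patient A: SCr = 368 / 88.4 = 4.163 mg/dL
Patient A: CrCl = (140 − 83) × 102 / (72 × 4.163) = 5814.0 / 299.74 ≈ 19.4 mL/min
Patient B: CrCl = (140 − 24) × 74.4 / (72 × 0.8) × 0.85 = 8630.4 / 57.60 × 0.85 ≈ 127.4 mL/min
|19.4 − 127.4| = 108.0 mL/min

108 mL/min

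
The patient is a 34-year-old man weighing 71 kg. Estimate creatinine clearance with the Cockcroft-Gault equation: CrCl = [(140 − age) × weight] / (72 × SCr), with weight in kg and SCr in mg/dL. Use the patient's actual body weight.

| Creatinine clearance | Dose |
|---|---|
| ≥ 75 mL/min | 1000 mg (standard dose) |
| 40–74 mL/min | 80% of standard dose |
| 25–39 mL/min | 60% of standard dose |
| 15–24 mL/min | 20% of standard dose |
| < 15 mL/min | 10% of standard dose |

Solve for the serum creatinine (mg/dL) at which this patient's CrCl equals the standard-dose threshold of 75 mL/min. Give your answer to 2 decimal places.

1.39 mg/dL

Standard dose requires CrCl ≥ 75 mL/min.
Set (140 − 34) × 71 / (72 × SCr) = 75
SCr = (140 − 34) × 71 / (72 × 75) = 1.394 mg/dL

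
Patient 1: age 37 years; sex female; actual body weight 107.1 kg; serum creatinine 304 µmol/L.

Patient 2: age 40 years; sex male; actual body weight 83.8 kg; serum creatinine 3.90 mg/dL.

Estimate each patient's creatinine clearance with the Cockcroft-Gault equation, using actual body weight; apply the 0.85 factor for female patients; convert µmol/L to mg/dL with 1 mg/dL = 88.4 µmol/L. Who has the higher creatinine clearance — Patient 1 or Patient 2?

Patient 1: SCr = 304 / 88.4 = 3.439 mg/dL
Patient 1: CrCl = (140 − 37) × 107.1 / (72 × 3.439) × 0.85 = 11031.3 / 247.61 × 0.85 ≈ 37.9 mL/min
Patient 2: CrCl = (140 − 40) × 83.8 / (72 × 3.9) = 8380.0 / 280.80 ≈ 29.8 mL/min
37.9 vs 29.8 mL/min → Patient 1 is higher.

Patient 1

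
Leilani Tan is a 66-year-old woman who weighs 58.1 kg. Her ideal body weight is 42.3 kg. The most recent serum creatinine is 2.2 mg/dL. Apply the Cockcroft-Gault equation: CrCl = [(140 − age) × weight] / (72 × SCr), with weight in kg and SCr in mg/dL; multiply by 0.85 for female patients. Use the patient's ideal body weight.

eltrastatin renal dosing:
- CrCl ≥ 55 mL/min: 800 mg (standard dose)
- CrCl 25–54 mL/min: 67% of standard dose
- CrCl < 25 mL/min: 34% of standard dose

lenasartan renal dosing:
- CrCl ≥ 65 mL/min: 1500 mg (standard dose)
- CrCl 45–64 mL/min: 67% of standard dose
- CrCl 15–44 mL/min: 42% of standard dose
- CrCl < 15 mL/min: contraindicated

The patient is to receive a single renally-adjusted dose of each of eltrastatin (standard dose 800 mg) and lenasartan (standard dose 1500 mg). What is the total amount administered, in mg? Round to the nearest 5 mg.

900 mg

CrCl = (140 − 66) × 42.3 / (72 × 2.2) × 0.85 = 3130.2 / 158.40 × 0.85 ≈ 16.8 mL/min
CrCl ≈ 17 mL/min.
eltrastatin: < 25 mL/min → 34% of 800 mg = 272 mg.
lenasartan: 15–44 mL/min → 42% of 1500 mg = 630 mg.
Total = 272 + 630 = 902 mg.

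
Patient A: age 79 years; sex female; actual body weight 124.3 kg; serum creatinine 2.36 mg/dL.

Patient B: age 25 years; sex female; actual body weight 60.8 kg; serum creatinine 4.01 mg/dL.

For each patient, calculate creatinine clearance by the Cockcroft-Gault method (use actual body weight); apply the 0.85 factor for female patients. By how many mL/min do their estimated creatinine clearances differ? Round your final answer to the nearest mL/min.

Patient A: CrCl = (140 − 79) × 124.3 / (72 × 2.36) × 0.85 = 7582.3 / 169.92 × 0.85 ≈ 37.9 mL/min
Patient B: CrCl = (140 − 25) × 60.8 / (72 × 4.01) × 0.85 = 6992.0 / 288.72 × 0.85 ≈ 20.6 mL/min
|37.9 − 20.6| = 17.3 mL/min

17 mL/min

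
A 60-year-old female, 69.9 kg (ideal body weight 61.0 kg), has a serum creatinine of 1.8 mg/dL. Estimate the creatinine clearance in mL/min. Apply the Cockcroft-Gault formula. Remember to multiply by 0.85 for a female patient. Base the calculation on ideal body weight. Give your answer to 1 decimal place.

CrCl = (140 − 60) × 61 / (72 × 1.8) × 0.85 = 4880.0 / 129.60 × 0.85 ≈ 32.0 mL/min

32.0 mL/min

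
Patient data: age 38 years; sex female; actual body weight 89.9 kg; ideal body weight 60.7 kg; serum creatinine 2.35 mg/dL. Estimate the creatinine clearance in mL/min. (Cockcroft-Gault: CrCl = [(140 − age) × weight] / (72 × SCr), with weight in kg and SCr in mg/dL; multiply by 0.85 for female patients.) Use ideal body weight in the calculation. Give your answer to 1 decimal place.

31.1 mL/min

CrCl = (140 − 38) × 60.7 / (72 × 2.35) × 0.85 = 6191.4 / 169.20 × 0.85 ≈ 31.1 mL/min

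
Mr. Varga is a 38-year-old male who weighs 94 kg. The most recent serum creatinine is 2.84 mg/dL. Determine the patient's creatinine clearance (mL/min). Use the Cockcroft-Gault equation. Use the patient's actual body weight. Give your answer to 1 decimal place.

CrCl = (140 − 38) × 94 / (72 × 2.84) = 9588.0 / 204.48 ≈ 46.9 mL/min

46.9 mL/min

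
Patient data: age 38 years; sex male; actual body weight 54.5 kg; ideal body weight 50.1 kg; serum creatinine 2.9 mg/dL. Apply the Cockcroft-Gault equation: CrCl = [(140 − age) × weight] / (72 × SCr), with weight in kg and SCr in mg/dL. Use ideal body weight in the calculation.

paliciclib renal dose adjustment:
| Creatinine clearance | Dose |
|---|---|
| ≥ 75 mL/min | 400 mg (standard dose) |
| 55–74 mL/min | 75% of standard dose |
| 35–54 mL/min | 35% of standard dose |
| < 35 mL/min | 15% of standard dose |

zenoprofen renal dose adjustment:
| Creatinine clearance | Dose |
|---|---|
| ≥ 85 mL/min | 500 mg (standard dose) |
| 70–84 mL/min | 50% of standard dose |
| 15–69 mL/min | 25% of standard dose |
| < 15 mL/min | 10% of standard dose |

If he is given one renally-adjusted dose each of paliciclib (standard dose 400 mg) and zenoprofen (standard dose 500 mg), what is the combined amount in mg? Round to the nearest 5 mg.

CrCl = (140 − 38) × 50.1 / (72 × 2.9) = 5110.2 / 208.80 ≈ 24.5 mL/min
CrCl ≈ 24 mL/min.
paliciclib: < 35 mL/min → 15% of 400 mg = 60 mg.
zenoprofen: 15–69 mL/min → 25% of 500 mg = 125 mg.
Total = 60 + 125 = 185 mg.

185 mg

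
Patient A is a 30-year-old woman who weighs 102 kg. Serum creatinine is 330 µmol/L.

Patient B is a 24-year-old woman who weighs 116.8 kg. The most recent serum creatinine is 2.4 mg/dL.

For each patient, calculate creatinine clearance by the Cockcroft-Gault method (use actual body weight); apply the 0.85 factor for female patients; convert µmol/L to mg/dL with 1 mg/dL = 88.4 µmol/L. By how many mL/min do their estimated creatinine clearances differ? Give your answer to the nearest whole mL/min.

Patient A: SCr = 330 / 88.4 = 3.733 mg/dL
Patient A: CrCl = (140 − 30) × 102 / (72 × 3.733) × 0.85 = 11220.0 / 268.78 × 0.85 ≈ 35.5 mL/min
Patient B: CrCl = (140 − 24) × 116.8 / (72 × 2.4) × 0.85 = 13548.8 / 172.80 × 0.85 ≈ 66.6 mL/min
|35.5 − 66.6| = 31.1 mL/min

31 mL/min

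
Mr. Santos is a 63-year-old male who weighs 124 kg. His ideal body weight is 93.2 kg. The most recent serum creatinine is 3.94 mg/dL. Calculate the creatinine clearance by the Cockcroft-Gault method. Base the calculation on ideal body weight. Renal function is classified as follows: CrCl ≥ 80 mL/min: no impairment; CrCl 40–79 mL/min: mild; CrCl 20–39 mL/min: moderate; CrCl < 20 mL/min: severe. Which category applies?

moderate

CrCl = (140 − 63) × 93.2 / (72 × 3.94) = 7176.4 / 283.68 ≈ 25.3 mL/min
25 mL/min falls in the 'moderate' range.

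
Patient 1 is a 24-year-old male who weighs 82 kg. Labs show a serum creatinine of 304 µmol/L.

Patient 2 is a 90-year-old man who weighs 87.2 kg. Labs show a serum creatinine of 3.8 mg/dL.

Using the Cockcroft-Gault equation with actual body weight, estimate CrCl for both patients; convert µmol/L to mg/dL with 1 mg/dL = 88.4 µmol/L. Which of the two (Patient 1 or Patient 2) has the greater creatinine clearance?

Patient 1

Patient 1: SCr = 304 / 88.4 = 3.439 mg/dL
Patient 1: CrCl = (140 − 24) × 82 / (72 × 3.439) = 9512.0 / 247.61 ≈ 38.4 mL/min
Patient 2: CrCl = (140 − 90) × 87.2 / (72 × 3.8) = 4360.0 / 273.60 ≈ 15.9 mL/min
38.4 vs 15.9 mL/min → Patient 1 is higher.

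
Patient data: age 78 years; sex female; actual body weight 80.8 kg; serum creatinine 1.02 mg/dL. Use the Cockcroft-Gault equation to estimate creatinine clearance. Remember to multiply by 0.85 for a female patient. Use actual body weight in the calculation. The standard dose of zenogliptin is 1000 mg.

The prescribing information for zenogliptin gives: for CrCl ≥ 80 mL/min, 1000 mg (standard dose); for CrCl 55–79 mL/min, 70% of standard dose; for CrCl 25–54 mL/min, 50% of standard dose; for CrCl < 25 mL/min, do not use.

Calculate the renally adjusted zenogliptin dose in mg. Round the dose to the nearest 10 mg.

CrCl = (140 − 78) × 80.8 / (72 × 1.02) × 0.85 = 5009.6 / 73.44 × 0.85 ≈ 58.0 mL/min
CrCl ≈ 58 mL/min → bracket 55–79 mL/min.
70% of 1000 mg = 700 mg

700 mg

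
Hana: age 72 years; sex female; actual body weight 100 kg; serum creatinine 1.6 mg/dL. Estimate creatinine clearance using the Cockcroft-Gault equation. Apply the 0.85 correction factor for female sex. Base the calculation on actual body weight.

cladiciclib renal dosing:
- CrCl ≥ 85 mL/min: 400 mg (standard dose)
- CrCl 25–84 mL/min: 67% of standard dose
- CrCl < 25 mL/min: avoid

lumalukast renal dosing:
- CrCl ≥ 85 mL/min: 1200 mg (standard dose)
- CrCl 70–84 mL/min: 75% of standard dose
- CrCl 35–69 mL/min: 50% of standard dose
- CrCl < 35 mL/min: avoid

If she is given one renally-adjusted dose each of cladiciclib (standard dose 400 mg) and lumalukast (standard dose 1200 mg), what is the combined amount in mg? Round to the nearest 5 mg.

870 mg

CrCl = (140 − 72) × 100 / (72 × 1.6) × 0.85 = 6800.0 / 115.20 × 0.85 ≈ 50.2 mL/min
CrCl ≈ 50 mL/min.
cladiciclib: 25–84 mL/min → 67% of 400 mg = 268 mg.
lumalukast: 35–69 mL/min → 50% of 1200 mg = 600 mg.
Total = 268 + 600 = 868 mg.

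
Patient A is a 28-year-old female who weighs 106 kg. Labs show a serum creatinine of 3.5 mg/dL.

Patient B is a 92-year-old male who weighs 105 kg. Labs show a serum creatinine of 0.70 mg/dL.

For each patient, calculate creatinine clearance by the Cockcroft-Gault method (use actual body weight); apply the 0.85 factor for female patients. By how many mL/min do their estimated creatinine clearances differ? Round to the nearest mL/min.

60 mL/min

Patient A: CrCl = (140 − 28) × 106 / (72 × 3.5) × 0.85 = 11872.0 / 252.00 × 0.85 ≈ 40.0 mL/min
Patient B: CrCl = (140 − 92) × 105 / (72 × 0.7) = 5040.0 / 50.40 ≈ 100.0 mL/min
|40.0 − 100.0| = 60.0 mL/min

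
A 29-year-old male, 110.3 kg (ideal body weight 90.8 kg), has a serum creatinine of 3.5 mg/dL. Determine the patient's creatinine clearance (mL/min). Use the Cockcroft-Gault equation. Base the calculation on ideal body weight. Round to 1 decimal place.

CrCl = (140 − 29) × 90.8 / (72 × 3.5) = 10078.8 / 252.00 ≈ 40.0 mL/min

40.0 mL/min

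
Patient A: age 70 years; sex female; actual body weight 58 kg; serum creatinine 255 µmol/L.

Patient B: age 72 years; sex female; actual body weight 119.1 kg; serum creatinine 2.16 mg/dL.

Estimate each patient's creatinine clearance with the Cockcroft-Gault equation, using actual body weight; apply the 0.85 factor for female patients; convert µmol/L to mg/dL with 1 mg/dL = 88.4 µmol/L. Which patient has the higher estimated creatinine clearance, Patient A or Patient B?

Patient A: SCr = 255 / 88.4 = 2.885 mg/dL
Patient A: CrCl = (140 − 70) × 58 / (72 × 2.885) × 0.85 = 4060.0 / 207.72 × 0.85 ≈ 16.6 mL/min
Patient B: CrCl = (140 − 72) × 119.1 / (72 × 2.16) × 0.85 = 8098.8 / 155.52 × 0.85 ≈ 44.3 mL/min
16.6 vs 44.3 mL/min → Patient B is higher.

Patient B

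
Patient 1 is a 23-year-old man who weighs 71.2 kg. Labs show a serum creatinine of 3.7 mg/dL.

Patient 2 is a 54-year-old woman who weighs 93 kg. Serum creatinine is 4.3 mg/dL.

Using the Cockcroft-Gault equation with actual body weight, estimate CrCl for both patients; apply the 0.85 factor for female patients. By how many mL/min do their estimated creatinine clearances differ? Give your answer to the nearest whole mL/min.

9 mL/min

Patient 1: CrCl = (140 − 23) × 71.2 / (72 × 3.7) = 8330.4 / 266.40 ≈ 31.3 mL/min
Patient 2: CrCl = (140 − 54) × 93 / (72 × 4.3) × 0.85 = 7998.0 / 309.60 × 0.85 ≈ 22.0 mL/min
|31.3 − 22.0| = 9.3 mL/min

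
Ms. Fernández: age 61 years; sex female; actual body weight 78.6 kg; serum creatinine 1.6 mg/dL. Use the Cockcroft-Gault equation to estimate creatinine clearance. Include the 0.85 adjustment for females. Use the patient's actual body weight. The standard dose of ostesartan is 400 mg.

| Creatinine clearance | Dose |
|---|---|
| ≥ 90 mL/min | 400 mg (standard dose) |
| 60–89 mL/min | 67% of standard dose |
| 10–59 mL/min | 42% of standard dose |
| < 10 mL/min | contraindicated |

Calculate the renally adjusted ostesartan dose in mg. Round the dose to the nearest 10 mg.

170 mg

CrCl = (140 − 61) × 78.6 / (72 × 1.6) × 0.85 = 6209.4 / 115.20 × 0.85 ≈ 45.8 mL/min
CrCl ≈ 46 mL/min → bracket 10–59 mL/min.
42% of 400 mg = 168 mg → 170 mg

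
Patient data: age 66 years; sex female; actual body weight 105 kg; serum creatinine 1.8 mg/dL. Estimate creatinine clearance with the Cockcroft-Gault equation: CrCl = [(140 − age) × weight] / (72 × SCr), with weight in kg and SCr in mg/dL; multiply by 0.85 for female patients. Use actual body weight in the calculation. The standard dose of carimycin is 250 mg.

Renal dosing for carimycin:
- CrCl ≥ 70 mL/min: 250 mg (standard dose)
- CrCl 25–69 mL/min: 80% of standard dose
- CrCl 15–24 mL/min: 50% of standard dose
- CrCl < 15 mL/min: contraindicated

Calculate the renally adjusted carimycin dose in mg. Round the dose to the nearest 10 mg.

200 mg

CrCl = (140 − 66) × 105 / (72 × 1.8) × 0.85 = 7770.0 / 129.60 × 0.85 ≈ 51.0 mL/min
CrCl ≈ 51 mL/min → bracket 25–69 mL/min.
80% of 250 mg = 200 mg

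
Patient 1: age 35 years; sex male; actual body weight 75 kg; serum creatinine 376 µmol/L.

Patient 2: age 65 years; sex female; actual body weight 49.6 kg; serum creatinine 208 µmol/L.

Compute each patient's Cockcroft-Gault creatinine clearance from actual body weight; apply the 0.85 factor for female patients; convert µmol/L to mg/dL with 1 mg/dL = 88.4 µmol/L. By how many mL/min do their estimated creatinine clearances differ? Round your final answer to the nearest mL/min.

7 mL/min

Patient 1: SCr = 376 / 88.4 = 4.253 mg/dL
Patient 1: CrCl = (140 − 35) × 75 / (72 × 4.253) = 7875.0 / 306.22 ≈ 25.7 mL/min
Patient 2: SCr = 208 / 88.4 = 2.353 mg/dL
Patient 2: CrCl = (140 − 65) × 49.6 / (72 × 2.353) × 0.85 = 3720.0 / 169.42 × 0.85 ≈ 18.7 mL/min
|25.7 − 18.7| = 7.0 mL/min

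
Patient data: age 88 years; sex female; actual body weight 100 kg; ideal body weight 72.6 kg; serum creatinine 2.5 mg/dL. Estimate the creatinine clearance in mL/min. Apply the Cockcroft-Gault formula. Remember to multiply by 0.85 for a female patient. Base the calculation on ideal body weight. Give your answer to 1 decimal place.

CrCl = (140 − 88) × 72.6 / (72 × 2.5) × 0.85 = 3775.2 / 180.00 × 0.85 ≈ 17.8 mL/min

17.8 mL/min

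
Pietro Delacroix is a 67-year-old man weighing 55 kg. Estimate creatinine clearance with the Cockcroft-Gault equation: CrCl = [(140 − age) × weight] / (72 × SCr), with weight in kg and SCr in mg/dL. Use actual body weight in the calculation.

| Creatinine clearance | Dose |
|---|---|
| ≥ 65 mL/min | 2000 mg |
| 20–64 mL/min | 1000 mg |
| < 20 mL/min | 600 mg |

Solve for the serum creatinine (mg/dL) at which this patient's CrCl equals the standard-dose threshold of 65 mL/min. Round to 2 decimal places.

Standard dose requires CrCl ≥ 65 mL/min.
Set (140 − 67) × 55 / (72 × SCr) = 65
SCr = (140 − 67) × 55 / (72 × 65) = 0.858 mg/dL

0.86 mg/dL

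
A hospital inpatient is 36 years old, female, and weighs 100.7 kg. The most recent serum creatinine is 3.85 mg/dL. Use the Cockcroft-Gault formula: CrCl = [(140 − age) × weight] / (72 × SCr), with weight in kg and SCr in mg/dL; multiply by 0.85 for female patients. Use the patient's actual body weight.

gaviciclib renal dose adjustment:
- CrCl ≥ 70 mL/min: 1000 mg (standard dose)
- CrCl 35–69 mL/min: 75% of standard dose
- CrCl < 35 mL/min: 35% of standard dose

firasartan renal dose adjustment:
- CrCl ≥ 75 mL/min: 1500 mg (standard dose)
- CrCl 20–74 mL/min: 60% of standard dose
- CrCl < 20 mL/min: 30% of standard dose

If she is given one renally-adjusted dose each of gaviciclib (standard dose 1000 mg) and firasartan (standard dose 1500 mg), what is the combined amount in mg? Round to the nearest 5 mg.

CrCl = (140 − 36) × 100.7 / (72 × 3.85) × 0.85 = 10472.8 / 277.20 × 0.85 ≈ 32.1 mL/min
CrCl ≈ 32 mL/min.
gaviciclib: < 35 mL/min → 35% of 1000 mg = 350 mg.
firasartan: 20–74 mL/min → 60% of 1500 mg = 900 mg.
Total = 350 + 900 = 1250 mg.

1250 mg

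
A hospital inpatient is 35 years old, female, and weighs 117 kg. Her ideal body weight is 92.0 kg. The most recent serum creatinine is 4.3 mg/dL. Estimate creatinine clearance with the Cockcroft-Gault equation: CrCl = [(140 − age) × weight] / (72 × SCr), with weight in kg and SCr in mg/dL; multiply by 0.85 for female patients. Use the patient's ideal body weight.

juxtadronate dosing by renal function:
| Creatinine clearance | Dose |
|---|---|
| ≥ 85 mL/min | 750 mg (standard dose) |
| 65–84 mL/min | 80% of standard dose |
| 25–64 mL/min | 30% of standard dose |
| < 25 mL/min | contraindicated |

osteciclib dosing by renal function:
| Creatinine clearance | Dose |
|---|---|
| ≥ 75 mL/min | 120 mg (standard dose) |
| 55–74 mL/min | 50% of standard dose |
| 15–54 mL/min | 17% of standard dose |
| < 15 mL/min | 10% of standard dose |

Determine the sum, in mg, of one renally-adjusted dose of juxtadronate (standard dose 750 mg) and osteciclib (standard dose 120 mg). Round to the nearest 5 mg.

CrCl = (140 − 35) × 92 / (72 × 4.3) × 0.85 = 9660.0 / 309.60 × 0.85 ≈ 26.5 mL/min
CrCl ≈ 27 mL/min.
juxtadronate: 25–64 mL/min → 30% of 750 mg = 225 mg.
osteciclib: 15–54 mL/min → 17% of 120 mg = 20.4 mg.
Total = 225 + 20.4 = 245.4 mg.

245 mg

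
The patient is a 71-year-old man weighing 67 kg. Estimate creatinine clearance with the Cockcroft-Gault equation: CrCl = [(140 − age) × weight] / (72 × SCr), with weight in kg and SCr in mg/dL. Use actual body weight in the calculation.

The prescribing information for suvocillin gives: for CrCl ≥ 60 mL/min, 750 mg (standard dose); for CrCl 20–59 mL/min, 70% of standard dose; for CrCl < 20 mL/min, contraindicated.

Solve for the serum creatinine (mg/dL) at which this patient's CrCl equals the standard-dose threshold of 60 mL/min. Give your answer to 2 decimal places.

1.07 mg/dL

Standard dose requires CrCl ≥ 60 mL/min.
Set (140 − 71) × 67 / (72 × SCr) = 60
SCr = (140 − 71) × 67 / (72 × 60) = 1.070 mg/dL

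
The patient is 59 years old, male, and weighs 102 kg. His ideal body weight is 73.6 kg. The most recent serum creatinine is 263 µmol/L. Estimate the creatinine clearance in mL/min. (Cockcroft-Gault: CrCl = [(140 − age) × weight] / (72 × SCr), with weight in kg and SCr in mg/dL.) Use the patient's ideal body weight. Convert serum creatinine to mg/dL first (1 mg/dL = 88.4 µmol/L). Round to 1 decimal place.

SCr = 263 / 88.4 = 2.975 mg/dL
CrCl = (140 − 59) × 73.6 / (72 × 2.975) = 5961.6 / 214.20 ≈ 27.8 mL/min

27.8 mL/min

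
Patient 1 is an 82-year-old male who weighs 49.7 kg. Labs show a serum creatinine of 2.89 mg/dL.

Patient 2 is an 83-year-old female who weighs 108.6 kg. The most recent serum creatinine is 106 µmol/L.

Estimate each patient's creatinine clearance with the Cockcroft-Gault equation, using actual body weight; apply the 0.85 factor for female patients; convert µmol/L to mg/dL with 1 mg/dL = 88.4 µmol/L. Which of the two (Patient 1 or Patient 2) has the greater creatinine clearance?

Patient 2

Patient 1: CrCl = (140 − 82) × 49.7 / (72 × 2.89) = 2882.6 / 208.08 ≈ 13.9 mL/min
Patient 2: SCr = 106 / 88.4 = 1.199 mg/dL
Patient 2: CrCl = (140 − 83) × 108.6 / (72 × 1.199) × 0.85 = 6190.2 / 86.33 × 0.85 ≈ 60.9 mL/min
13.9 vs 60.9 mL/min → Patient 2 is higher.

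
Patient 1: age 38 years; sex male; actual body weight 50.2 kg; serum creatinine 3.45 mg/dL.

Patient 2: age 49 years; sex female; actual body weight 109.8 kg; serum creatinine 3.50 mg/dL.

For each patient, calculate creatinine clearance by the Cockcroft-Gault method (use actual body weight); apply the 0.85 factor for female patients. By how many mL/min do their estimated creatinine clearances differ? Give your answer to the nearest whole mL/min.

Patient 1: CrCl = (140 − 38) × 50.2 / (72 × 3.45) = 5120.4 / 248.40 ≈ 20.6 mL/min
Patient 2: CrCl = (140 − 49) × 109.8 / (72 × 3.5) × 0.85 = 9991.8 / 252.00 × 0.85 ≈ 33.7 mL/min
|20.6 − 33.7| = 13.1 mL/min

13 mL/min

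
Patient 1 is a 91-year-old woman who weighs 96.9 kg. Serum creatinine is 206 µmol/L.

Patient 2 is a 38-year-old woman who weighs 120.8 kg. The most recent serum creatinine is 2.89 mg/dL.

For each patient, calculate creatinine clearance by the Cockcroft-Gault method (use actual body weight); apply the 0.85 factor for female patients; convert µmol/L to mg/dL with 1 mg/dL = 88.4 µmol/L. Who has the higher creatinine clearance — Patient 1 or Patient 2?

Patient 1: SCr = 206 / 88.4 = 2.33 mg/dL
Patient 1: CrCl = (140 − 91) × 96.9 / (72 × 2.33) × 0.85 = 4748.1 / 167.76 × 0.85 ≈ 24.1 mL/min
Patient 2: CrCl = (140 − 38) × 120.8 / (72 × 2.89) × 0.85 = 12321.6 / 208.08 × 0.85 ≈ 50.3 mL/min
24.1 vs 50.3 mL/min → Patient 2 is higher.

Patient 2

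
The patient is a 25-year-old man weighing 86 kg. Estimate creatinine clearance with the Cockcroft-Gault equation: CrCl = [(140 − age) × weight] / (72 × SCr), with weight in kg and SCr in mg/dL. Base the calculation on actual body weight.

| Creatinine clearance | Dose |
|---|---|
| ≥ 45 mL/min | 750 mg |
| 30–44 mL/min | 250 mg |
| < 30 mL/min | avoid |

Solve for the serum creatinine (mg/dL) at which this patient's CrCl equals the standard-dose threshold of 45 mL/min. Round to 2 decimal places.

Standard dose requires CrCl ≥ 45 mL/min.
Set (140 − 25) × 86 / (72 × SCr) = 45
SCr = (140 − 25) × 86 / (72 × 45) = 3.052 mg/dL

3.05 mg/dL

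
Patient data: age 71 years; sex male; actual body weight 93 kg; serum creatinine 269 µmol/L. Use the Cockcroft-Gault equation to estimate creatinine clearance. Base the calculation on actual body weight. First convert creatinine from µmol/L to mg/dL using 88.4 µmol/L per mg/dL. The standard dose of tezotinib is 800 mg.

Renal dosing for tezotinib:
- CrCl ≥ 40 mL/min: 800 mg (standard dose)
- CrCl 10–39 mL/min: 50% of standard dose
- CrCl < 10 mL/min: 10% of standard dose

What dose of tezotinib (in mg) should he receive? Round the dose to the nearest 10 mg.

SCr = 269 / 88.4 = 3.043 mg/dL
CrCl = (140 − 71) × 93 / (72 × 3.043) = 6417.0 / 219.10 ≈ 29.3 mL/min
CrCl ≈ 29 mL/min → bracket 10–39 mL/min.
50% of 800 mg = 400 mg

400 mg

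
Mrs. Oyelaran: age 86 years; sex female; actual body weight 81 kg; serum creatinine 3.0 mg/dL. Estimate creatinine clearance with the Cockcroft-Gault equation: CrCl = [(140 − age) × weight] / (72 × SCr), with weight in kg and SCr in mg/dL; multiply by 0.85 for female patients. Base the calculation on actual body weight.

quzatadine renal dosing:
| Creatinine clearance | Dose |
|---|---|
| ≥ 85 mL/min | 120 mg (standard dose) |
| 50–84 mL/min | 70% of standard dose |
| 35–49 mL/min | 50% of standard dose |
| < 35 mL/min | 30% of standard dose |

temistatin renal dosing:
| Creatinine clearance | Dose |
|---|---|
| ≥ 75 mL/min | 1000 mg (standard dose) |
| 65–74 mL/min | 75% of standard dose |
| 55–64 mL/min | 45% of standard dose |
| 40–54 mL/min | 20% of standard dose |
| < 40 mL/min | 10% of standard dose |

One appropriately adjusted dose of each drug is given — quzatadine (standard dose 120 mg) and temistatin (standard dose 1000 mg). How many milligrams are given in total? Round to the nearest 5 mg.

135 mg

CrCl = (140 − 86) × 81 / (72 × 3) × 0.85 = 4374.0 / 216.00 × 0.85 ≈ 17.2 mL/min
CrCl ≈ 17 mL/min.
quzatadine: < 35 mL/min → 30% of 120 mg = 36 mg.
temistatin: < 40 mL/min → 10% of 1000 mg = 100 mg.
Total = 36 + 100 = 136 mg.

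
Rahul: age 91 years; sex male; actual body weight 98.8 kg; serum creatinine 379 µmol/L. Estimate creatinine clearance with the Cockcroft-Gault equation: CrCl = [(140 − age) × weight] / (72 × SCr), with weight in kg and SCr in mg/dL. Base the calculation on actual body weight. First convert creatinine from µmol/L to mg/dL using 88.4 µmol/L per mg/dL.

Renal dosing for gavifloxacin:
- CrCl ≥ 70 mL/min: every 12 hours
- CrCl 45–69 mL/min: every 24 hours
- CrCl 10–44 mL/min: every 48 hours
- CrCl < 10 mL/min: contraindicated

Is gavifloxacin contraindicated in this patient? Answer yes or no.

SCr = 379 / 88.4 = 4.287 mg/dL
CrCl = (140 − 91) × 98.8 / (72 × 4.287) = 4841.2 / 308.66 ≈ 15.7 mL/min
CrCl ≈ 16 mL/min, which is ≥ 10 mL/min.

no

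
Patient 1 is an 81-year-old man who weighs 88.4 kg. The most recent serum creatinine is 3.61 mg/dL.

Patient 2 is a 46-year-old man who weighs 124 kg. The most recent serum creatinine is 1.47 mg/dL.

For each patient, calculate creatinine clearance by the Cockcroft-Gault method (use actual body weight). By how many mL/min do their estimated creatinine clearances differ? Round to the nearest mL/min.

90 mL/min

Patient 1: CrCl = (140 − 81) × 88.4 / (72 × 3.61) = 5215.6 / 259.92 ≈ 20.1 mL/min
Patient 2: CrCl = (140 − 46) × 124 / (72 × 1.47) = 11656.0 / 105.84 ≈ 110.1 mL/min
|20.1 − 110.1| = 90.0 mL/min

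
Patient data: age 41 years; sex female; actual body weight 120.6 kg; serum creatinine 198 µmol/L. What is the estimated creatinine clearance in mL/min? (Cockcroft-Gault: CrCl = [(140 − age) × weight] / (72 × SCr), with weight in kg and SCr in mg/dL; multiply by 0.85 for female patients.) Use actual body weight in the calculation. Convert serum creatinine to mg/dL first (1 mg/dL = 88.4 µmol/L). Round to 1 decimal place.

SCr = 198 / 88.4 = 2.24 mg/dL
CrCl = (140 − 41) × 120.6 / (72 × 2.24) × 0.85 = 11939.4 / 161.28 × 0.85 ≈ 62.9 mL/min

62.9 mL/min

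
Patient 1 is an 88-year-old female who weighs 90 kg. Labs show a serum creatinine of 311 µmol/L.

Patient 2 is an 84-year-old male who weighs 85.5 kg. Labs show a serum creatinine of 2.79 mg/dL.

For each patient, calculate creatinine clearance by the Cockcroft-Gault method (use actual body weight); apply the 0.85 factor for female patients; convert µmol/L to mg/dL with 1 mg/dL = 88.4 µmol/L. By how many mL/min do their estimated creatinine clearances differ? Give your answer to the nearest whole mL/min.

8 mL/min

Patient 1: SCr = 311 / 88.4 = 3.518 mg/dL
Patient 1: CrCl = (140 − 88) × 90 / (72 × 3.518) × 0.85 = 4680.0 / 253.30 × 0.85 ≈ 15.7 mL/min
Patient 2: CrCl = (140 − 84) × 85.5 / (72 × 2.79) = 4788.0 / 200.88 ≈ 23.8 mL/min
|15.7 − 23.8| = 8.1 mL/min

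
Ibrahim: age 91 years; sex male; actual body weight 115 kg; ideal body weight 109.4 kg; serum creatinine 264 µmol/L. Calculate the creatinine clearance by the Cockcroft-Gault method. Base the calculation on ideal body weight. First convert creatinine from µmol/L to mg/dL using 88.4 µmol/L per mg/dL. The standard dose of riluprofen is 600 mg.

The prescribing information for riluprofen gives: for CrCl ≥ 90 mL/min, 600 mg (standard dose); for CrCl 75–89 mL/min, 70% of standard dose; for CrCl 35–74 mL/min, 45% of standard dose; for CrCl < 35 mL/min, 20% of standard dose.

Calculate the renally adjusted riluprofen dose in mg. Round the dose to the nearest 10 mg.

SCr = 264 / 88.4 = 2.986 mg/dL
CrCl = (140 − 91) × 109.4 / (72 × 2.986) = 5360.6 / 214.99 ≈ 24.9 mL/min
CrCl ≈ 25 mL/min → bracket < 35 mL/min.
20% of 600 mg = 120 mg

120 mg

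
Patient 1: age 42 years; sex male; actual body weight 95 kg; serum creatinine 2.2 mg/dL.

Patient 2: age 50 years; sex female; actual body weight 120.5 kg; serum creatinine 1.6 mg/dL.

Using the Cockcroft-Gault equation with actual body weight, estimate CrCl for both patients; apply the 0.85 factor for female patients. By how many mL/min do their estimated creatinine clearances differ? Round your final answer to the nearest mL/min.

21 mL/min

Patient 1: CrCl = (140 − 42) × 95 / (72 × 2.2) = 9310.0 / 158.40 ≈ 58.8 mL/min
Patient 2: CrCl = (140 − 50) × 120.5 / (72 × 1.6) × 0.85 = 10845.0 / 115.20 × 0.85 ≈ 80.0 mL/min
|58.8 − 80.0| = 21.2 mL/min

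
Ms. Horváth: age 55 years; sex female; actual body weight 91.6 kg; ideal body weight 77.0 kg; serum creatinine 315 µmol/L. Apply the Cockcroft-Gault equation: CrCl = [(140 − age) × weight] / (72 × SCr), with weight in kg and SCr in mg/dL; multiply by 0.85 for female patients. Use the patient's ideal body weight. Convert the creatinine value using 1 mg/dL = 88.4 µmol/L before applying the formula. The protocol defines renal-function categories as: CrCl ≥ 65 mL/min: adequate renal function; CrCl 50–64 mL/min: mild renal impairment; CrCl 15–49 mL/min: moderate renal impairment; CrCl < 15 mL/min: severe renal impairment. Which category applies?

SCr = 315 / 88.4 = 3.563 mg/dL
CrCl = (140 − 55) × 77 / (72 × 3.563) × 0.85 = 6545.0 / 256.54 × 0.85 ≈ 21.7 mL/min
22 mL/min falls in the 'moderate renal impairment' range.

moderate renal impairment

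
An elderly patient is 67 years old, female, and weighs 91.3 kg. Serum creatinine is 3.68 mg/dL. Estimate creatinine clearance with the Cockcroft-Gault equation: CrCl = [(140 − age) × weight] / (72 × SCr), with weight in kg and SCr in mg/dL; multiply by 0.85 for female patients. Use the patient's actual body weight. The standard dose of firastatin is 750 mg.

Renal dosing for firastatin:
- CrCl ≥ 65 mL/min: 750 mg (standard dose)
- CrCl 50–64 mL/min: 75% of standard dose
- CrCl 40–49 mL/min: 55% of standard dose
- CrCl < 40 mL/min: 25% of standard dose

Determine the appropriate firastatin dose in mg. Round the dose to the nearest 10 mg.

CrCl = (140 − 67) × 91.3 / (72 × 3.68) × 0.85 = 6664.9 / 264.96 × 0.85 ≈ 21.4 mL/min
CrCl ≈ 21 mL/min → bracket < 40 mL/min.
25% of 750 mg = 187.5 mg → 190 mg

190 mg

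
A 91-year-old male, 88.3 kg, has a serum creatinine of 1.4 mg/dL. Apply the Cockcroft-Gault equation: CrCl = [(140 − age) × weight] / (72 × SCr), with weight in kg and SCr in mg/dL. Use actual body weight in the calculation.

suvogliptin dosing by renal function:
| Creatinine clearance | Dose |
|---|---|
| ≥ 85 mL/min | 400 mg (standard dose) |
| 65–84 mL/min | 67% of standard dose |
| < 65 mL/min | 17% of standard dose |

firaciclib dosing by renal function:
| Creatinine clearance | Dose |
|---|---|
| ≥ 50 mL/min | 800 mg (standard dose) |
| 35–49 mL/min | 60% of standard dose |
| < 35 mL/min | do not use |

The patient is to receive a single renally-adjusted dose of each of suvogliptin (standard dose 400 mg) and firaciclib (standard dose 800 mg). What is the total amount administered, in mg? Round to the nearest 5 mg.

550 mg

CrCl = (140 − 91) × 88.3 / (72 × 1.4) = 4326.7 / 100.80 ≈ 42.9 mL/min
CrCl ≈ 43 mL/min.
suvogliptin: < 65 mL/min → 17% of 400 mg = 68 mg.
firaciclib: 35–49 mL/min → 60% of 800 mg = 480 mg.
Total = 68 + 480 = 548 mg.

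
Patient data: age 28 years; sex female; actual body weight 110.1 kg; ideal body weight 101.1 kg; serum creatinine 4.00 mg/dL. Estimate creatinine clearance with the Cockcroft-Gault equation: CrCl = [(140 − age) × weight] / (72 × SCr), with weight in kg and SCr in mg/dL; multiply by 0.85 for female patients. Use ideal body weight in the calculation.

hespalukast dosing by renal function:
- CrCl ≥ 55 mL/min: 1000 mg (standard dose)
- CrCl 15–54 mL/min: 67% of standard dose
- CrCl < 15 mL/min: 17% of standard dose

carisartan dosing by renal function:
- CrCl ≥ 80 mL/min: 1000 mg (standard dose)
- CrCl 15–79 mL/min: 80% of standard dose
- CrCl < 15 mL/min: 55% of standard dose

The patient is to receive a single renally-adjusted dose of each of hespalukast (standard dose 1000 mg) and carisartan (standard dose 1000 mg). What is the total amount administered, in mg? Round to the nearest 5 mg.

CrCl = (140 − 28) × 101.1 / (72 × 4) × 0.85 = 11323.2 / 288.00 × 0.85 ≈ 33.4 mL/min
CrCl ≈ 33 mL/min.
hespalukast: 15–54 mL/min → 67% of 1000 mg = 670 mg.
carisartan: 15–79 mL/min → 80% of 1000 mg = 800 mg.
Total = 670 + 800 = 1470 mg.

1470 mg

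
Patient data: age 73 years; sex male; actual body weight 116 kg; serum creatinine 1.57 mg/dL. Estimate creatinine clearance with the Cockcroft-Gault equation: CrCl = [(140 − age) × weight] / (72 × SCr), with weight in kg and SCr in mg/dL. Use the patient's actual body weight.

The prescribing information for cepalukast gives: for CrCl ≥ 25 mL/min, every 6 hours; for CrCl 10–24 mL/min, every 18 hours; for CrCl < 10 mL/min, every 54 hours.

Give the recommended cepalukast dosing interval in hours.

every 6 hours

CrCl = (140 − 73) × 116 / (72 × 1.57) = 7772.0 / 113.04 ≈ 68.8 mL/min
CrCl ≈ 69 mL/min → bracket ≥ 25 mL/min → every 6 hours.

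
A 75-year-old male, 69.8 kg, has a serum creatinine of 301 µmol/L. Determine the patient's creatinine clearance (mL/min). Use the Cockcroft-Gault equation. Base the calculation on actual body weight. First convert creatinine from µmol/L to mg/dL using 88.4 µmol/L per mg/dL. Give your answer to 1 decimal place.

SCr = 301 / 88.4 = 3.405 mg/dL
CrCl = (140 − 75) × 69.8 / (72 × 3.405) = 4537.0 / 245.16 ≈ 18.5 mL/min

18.5 mL/min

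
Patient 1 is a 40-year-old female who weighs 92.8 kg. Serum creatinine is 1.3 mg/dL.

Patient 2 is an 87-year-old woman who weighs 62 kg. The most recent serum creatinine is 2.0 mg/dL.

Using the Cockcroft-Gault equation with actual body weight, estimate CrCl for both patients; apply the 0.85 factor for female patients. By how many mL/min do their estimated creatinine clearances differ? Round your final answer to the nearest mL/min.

65 mL/min

Patient 1: CrCl = (140 − 40) × 92.8 / (72 × 1.3) × 0.85 = 9280.0 / 93.60 × 0.85 ≈ 84.3 mL/min
Patient 2: CrCl = (140 − 87) × 62 / (72 × 2) × 0.85 = 3286.0 / 144.00 × 0.85 ≈ 19.4 mL/min
|84.3 − 19.4| = 64.9 mL/min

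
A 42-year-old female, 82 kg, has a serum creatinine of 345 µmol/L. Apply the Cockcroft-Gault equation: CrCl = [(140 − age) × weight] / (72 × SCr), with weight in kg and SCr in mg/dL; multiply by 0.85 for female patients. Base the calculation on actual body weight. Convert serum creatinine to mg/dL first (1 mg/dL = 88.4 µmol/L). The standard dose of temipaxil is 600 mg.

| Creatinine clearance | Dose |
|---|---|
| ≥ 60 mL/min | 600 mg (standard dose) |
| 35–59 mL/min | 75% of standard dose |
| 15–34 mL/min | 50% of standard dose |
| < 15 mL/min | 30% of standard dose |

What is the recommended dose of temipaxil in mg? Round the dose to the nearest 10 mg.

SCr = 345 / 88.4 = 3.903 mg/dL
CrCl = (140 − 42) × 82 / (72 × 3.903) × 0.85 = 8036.0 / 281.02 × 0.85 ≈ 24.3 mL/min
CrCl ≈ 24 mL/min → bracket 15–34 mL/min.
50% of 600 mg = 300 mg

300 mg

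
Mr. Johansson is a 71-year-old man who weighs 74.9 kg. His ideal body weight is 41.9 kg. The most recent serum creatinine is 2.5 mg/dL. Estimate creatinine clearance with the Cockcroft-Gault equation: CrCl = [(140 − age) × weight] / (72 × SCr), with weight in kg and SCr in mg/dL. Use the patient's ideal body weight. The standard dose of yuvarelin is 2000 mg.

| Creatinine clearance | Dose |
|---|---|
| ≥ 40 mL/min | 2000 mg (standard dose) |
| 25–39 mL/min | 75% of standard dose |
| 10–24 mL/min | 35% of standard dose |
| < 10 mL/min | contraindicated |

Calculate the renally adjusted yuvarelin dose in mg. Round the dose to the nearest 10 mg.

700 mg

CrCl = (140 − 71) × 41.9 / (72 × 2.5) = 2891.1 / 180.00 ≈ 16.1 mL/min
CrCl ≈ 16 mL/min → bracket 10–24 mL/min.
35% of 2000 mg = 700 mg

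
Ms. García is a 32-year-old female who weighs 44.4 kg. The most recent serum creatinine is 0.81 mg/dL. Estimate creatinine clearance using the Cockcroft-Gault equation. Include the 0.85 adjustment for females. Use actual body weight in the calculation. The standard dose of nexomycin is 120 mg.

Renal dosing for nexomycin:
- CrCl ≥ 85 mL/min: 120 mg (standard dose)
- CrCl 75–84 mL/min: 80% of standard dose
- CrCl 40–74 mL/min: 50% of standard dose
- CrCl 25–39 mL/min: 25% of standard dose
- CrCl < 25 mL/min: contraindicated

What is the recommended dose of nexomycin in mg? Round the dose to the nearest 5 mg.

60 mg

CrCl = (140 − 32) × 44.4 / (72 × 0.81) × 0.85 = 4795.2 / 58.32 × 0.85 ≈ 69.9 mL/min
CrCl ≈ 70 mL/min → bracket 40–74 mL/min.
50% of 120 mg = 60 mg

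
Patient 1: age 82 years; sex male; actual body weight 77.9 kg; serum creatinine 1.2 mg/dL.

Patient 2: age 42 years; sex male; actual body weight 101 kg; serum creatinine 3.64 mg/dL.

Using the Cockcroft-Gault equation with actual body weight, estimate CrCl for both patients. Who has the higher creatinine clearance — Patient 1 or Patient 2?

Patient 1: CrCl = (140 − 82) × 77.9 / (72 × 1.2) = 4518.2 / 86.40 ≈ 52.3 mL/min
Patient 2: CrCl = (140 − 42) × 101 / (72 × 3.64) = 9898.0 / 262.08 ≈ 37.8 mL/min
52.3 vs 37.8 mL/min → Patient 1 is higher.

Patient 1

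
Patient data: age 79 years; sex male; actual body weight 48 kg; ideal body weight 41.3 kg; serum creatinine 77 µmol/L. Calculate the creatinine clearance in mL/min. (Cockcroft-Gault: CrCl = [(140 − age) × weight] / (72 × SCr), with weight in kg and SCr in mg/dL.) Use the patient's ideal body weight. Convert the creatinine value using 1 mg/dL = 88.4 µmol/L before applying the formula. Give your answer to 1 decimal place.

40.2 mL/min

SCr = 77 / 88.4 = 0.871 mg/dL
CrCl = (140 − 79) × 41.3 / (72 × 0.871) = 2519.3 / 62.71 ≈ 40.2 mL/min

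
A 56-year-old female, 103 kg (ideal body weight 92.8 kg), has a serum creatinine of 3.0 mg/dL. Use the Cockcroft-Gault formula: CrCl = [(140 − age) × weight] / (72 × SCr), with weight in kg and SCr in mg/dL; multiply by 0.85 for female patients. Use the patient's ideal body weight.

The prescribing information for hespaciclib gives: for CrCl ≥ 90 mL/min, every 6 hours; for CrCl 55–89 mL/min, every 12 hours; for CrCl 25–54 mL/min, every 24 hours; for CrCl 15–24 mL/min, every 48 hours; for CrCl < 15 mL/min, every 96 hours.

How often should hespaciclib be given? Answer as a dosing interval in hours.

every 24 hours

CrCl = (140 − 56) × 92.8 / (72 × 3) × 0.85 = 7795.2 / 216.00 × 0.85 ≈ 30.7 mL/min
CrCl ≈ 31 mL/min → bracket 25–54 mL/min → every 24 hours.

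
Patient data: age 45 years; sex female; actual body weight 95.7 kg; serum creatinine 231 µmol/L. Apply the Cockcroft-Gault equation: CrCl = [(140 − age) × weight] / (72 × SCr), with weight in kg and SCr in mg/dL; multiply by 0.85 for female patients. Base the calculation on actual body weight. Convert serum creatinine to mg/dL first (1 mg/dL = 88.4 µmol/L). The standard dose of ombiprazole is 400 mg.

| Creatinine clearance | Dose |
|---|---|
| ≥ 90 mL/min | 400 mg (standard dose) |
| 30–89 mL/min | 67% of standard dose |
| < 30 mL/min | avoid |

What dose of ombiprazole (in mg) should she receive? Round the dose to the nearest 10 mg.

270 mg

SCr = 231 / 88.4 = 2.613 mg/dL
CrCl = (140 − 45) × 95.7 / (72 × 2.613) × 0.85 = 9091.5 / 188.14 × 0.85 ≈ 41.1 mL/min
CrCl ≈ 41 mL/min → bracket 30–89 mL/min.
67% of 400 mg = 268 mg → 270 mg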